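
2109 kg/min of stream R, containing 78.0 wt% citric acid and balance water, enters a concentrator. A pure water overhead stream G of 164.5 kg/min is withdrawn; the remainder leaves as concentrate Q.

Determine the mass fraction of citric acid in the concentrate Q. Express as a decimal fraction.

citric acid is not removed: 2109×0.780 = 1645 kg/min of citric acid enters Q.
Concentrate = 2109 − 164.5 = 1944.5 kg/min.
Mass fraction = 1645/1944.5 = 0.8460.

0.8460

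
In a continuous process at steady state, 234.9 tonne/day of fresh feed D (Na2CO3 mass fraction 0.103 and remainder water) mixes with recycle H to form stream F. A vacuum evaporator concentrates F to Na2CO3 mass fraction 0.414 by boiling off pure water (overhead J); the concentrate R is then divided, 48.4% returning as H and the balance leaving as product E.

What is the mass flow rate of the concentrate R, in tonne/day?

Overall Na2CO3 balance (none leaves overhead): Na2CO3 in fresh feed = Na2CO3 in product, i.e. 234.9×0.103 = (1−0.484)·R·0.414.
R = 24.195/(0.414×0.516) = 113.26 tonne/day.

113.3 tonne/day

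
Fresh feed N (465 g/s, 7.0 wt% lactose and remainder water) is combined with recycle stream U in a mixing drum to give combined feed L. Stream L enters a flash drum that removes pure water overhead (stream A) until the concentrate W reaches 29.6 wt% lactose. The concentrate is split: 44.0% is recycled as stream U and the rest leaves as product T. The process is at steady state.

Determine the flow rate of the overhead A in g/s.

Overall lactose balance (none leaves overhead): lactose in fresh feed = lactose in product, i.e. 465×0.070 = (1−0.440)·W·0.296.
W = 32.55/(0.296×0.560) = 196.37 g/s.
Recycle U = 0.440×196.37 = 86.402 g/s.
Combined feed L = 465 + 86.402 = 551.4 g/s.
Overhead A = L − W = 551.4 − 196.37 = 355.03 g/s.

355 g/s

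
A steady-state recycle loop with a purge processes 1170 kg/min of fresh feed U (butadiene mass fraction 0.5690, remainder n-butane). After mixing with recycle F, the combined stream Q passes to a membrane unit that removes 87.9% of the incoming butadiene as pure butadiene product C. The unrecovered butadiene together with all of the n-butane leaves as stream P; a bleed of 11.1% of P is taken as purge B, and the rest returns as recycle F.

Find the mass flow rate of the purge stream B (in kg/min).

n-butane enters only via U and leaves only via the purge: 1170×0.431 = 0.111×(n-butane in P), and the membrane unit passes all n-butane, so n-butane in Q = n-butane in P = 4543 kg/min.
butadiene in Q: m_A = 1170×0.569 + (1−0.111)·(1−0.879)·m_A, so m_A = 665.73/0.8924 = 745.97 kg/min.
P = (1−0.879)×745.97 + 4543 = 4633.2 kg/min.
Purge B = 0.111×4633.2 = 514.29 kg/min.

514.3 kg/min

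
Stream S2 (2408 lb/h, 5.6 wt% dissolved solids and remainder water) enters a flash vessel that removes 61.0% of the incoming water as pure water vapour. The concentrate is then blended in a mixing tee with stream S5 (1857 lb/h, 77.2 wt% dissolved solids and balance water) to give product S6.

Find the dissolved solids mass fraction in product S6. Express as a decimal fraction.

Vapour removed = 0.610×0.944×2408 = 1386.6 lb/h; concentrate = 1021.4 lb/h.
dissolved solids reaching the mixer = 134.85 (from concentrate) + 1857×0.772 = 1568.5 lb/h.
Product flow = 1021.4 + 1857 = 2878.4 lb/h; dissolved solids fraction = 0.5449.

0.5449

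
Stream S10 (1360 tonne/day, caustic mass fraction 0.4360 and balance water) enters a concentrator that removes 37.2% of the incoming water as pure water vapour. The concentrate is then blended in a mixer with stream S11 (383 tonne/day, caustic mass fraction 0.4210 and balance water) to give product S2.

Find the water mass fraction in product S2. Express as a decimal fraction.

0.4826

Vapour removed = 0.372×0.564×1360 = 285.34 tonne/day; concentrate = 1074.7 tonne/day.
water reaching the mixer = 481.7 (from concentrate) + 383×0.579 = 703.46 tonne/day.
Product flow = 1074.7 + 383 = 1457.7 tonne/day; water fraction = 0.4826.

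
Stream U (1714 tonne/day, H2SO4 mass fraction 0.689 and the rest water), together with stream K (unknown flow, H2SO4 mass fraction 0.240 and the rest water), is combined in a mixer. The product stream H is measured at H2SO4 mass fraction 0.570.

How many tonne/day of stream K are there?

Let K be the unknown flow. Total out = 1714 + K.
H2SO4 balance: 1180.9 + 0.240·K = 0.570·(1714 + K)
(0.240 − 0.570)·K = 0.570×1714 − 1180.9 = -203.97
K = -203.97 / -0.330 = 618.08 tonne/day

618.1 tonne/day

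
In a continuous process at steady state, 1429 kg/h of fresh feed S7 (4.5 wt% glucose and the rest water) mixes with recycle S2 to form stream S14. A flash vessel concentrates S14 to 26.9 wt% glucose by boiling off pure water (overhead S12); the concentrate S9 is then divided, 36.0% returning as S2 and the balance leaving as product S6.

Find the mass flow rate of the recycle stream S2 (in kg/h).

134.5 kg/h

Overall glucose balance (none leaves overhead): glucose in fresh feed = glucose in product, i.e. 1429×0.045 = (1−0.360)·S9·0.269.
S9 = 64.305/(0.269×0.640) = 373.52 kg/h.
Recycle S2 = 0.360×373.52 = 134.47 kg/h.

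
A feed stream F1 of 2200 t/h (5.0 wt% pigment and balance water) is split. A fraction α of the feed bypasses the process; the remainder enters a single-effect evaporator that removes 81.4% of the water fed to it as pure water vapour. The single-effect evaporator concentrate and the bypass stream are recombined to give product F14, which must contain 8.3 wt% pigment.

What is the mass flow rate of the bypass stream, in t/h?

All 2200×0.050 = 110 t/h of pigment reaches F14, so F14 = 110/0.083 = 1325.3 t/h and vapour = 874.7 t/h.
The evaporator receives (1−α)·2200 of feed at 0.950 water and removes 0.814 of that water:
0.814×0.950×(1−α)×2200 = 874.7
(1−α) = 874.7/1701.3 = 0.5141;  α = 0.4859.
Bypass flow = 0.4859×2200 = 1068.9 t/h.

1069 t/h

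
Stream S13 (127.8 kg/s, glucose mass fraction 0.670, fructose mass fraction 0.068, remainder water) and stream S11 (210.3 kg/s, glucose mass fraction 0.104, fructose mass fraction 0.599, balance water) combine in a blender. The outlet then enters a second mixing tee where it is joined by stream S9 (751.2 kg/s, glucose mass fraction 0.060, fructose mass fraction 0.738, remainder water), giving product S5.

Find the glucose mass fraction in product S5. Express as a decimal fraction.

Overall, product flow = 1089.3 kg/s.
glucose in = 127.8×0.670 + 210.3×0.104 + 751.2×0.060 = 152.57 kg/s.
glucose fraction in S5 = 0.140.

0.140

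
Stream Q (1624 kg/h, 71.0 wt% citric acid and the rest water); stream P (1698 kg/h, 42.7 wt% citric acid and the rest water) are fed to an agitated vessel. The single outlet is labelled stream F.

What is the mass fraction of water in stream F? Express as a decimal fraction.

Total flow out = 1624 + 1698 = 3322 kg/h.
water in = 1624×0.290 + 1698×0.573 = 1443.9 kg/h.
water mass fraction in F = 1443.9/3322 = 0.435.

0.435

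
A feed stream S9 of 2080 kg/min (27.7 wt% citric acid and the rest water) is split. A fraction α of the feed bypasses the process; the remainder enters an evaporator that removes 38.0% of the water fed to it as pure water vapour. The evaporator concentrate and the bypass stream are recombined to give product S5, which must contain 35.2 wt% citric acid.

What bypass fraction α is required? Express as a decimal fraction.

0.224

All 2080×0.277 = 576.16 kg/min of citric acid reaches S5, so S5 = 576.16/0.352 = 1636.8 kg/min and vapour = 443.18 kg/min.
The evaporator receives (1−α)·2080 of feed at 0.723 water and removes 0.380 of that water:
0.380×0.723×(1−α)×2080 = 443.18
(1−α) = 443.18/571.46 = 0.7755;  α = 0.2245.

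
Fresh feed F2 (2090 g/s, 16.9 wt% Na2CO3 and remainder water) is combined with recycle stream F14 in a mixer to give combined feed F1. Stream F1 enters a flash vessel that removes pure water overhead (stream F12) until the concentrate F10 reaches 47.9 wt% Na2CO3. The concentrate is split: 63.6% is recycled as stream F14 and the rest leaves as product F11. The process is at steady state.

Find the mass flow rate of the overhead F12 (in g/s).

1353 g/s

Overall Na2CO3 balance (none leaves overhead): Na2CO3 in fresh feed = Na2CO3 in product, i.e. 2090×0.169 = (1−0.636)·F10·0.479.
F10 = 353.21/(0.479×0.364) = 2025.8 g/s.
Recycle F14 = 0.636×2025.8 = 1288.4 g/s.
Combined feed F1 = 2090 + 1288.4 = 3378.4 g/s.
Overhead F12 = F1 − F10 = 3378.4 − 2025.8 = 1352.6 g/s.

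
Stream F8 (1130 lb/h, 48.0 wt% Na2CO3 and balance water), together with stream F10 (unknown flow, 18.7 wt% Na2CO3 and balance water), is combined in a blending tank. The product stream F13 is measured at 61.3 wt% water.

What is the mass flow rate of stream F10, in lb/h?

Let F10 be the unknown flow. Total out = 1130 + F10.
water balance: 587.6 + 0.813·F10 = 0.613·(1130 + F10)
(0.813 − 0.613)·F10 = 0.613×1130 − 587.6 = 105.09
F10 = 105.09 / 0.200 = 525.45 lb/h

525.4 lb/h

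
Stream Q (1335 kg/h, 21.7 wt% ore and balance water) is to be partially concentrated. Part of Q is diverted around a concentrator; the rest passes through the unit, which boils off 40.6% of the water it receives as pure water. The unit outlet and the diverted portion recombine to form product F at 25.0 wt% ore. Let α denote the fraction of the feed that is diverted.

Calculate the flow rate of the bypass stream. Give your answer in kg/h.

All 1335×0.217 = 289.69 kg/h of ore reaches F, so F = 289.69/0.250 = 1158.8 kg/h and vapour = 176.22 kg/h.
The evaporator receives (1−α)·1335 of feed at 0.783 water and removes 0.406 of that water:
0.406×0.783×(1−α)×1335 = 176.22
(1−α) = 176.22/424.39 = 0.4152;  α = 0.5848.
Bypass flow = 0.5848×1335 = 780.67 kg/h.

780.7 kg/h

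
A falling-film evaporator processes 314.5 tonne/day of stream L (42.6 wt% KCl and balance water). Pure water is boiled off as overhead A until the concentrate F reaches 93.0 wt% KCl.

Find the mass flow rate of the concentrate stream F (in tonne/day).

144.1 tonne/day

KCl is conserved: 314.5×0.426 = 133.98 tonne/day all reports to the concentrate.
Concentrate = 133.98/(target fraction) = 144.06 tonne/day.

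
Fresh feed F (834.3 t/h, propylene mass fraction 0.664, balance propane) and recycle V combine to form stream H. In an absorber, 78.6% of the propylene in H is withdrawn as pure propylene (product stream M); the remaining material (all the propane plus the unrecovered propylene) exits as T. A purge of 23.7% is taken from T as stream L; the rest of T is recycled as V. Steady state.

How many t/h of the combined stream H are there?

1845 t/h

propane enters only via F and leaves only via the purge: 834.3×0.336 = 0.237×(propane in T), and the absorber passes all propane, so propane in H = propane in T = 1182.8 t/h.
propylene in H: m_A = 834.3×0.664 + (1−0.237)·(1−0.786)·m_A, so m_A = 553.98/0.8367 = 662.08 t/h.
H = 662.08 + 1182.8 = 1844.9 t/h.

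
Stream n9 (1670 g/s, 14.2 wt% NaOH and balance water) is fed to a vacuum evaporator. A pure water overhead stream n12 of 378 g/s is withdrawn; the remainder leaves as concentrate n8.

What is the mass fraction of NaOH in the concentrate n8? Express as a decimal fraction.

0.184

NaOH is not removed: 1670×0.142 = 237.14 g/s of NaOH enters n8.
Concentrate = 1670 − 378 = 1292 g/s.
Mass fraction = 237.14/1292 = 0.184.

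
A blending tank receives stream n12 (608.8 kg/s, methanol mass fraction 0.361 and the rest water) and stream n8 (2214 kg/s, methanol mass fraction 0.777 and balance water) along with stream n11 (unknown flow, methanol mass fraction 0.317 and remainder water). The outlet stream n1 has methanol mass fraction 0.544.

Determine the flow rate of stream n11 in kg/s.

Let n11 be the unknown flow. Total out = 2822.8 + n11.
methanol balance: 1940.1 + 0.317·n11 = 0.544·(2822.8 + n11)
(0.317 − 0.544)·n11 = 0.544×2822.8 − 1940.1 = -404.45
n11 = -404.45 / -0.227 = 1781.7 kg/s

1782 kg/s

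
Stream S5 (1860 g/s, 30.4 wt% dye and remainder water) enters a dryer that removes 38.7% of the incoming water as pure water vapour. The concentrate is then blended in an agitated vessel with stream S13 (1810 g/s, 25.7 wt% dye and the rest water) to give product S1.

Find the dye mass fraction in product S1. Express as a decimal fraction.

Vapour removed = 0.387×0.696×1860 = 500.99 g/s; concentrate = 1359 g/s.
dye reaching the mixer = 565.44 (from concentrate) + 1810×0.257 = 1030.6 g/s.
Product flow = 1359 + 1810 = 3169 g/s; dye fraction = 0.325.

0.325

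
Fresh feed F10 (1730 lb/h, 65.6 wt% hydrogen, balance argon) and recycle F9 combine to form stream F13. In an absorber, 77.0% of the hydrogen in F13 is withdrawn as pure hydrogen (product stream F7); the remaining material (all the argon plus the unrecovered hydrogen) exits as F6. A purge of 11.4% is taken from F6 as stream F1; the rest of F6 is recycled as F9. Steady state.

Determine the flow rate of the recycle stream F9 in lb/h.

argon enters only via F10 and leaves only via the purge: 1730×0.344 = 0.114×(argon in F6), and the absorber passes all argon, so argon in F13 = argon in F6 = 5220.4 lb/h.
hydrogen in F13: m_A = 1730×0.656 + (1−0.114)·(1−0.770)·m_A, so m_A = 1134.9/0.7962 = 1425.3 lb/h.
F6 = (1−0.770)×1425.3 + 5220.4 = 5548.2 lb/h.
Recycle F9 = (1−0.114)×5548.2 = 4915.7 lb/h.

4916 lb/h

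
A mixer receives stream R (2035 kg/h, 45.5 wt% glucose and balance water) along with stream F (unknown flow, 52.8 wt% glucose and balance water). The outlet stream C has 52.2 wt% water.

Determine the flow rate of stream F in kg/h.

Let F be the unknown flow. Total out = 2035 + F.
water balance: 1109.1 + 0.472·F = 0.522·(2035 + F)
(0.472 − 0.522)·F = 0.522×2035 − 1109.1 = -46.805
F = -46.805 / -0.050 = 936.1 kg/h

936.1 kg/h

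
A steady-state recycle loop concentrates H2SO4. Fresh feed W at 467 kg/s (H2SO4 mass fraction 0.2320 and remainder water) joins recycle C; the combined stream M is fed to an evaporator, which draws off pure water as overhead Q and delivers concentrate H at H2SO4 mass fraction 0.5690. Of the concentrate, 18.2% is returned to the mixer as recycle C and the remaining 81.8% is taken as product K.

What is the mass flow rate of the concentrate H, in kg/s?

Overall H2SO4 balance (none leaves overhead): H2SO4 in fresh feed = H2SO4 in product, i.e. 467×0.232 = (1−0.182)·H·0.569.
H = 108.34/(0.569×0.818) = 232.78 kg/s.

232.8 kg/s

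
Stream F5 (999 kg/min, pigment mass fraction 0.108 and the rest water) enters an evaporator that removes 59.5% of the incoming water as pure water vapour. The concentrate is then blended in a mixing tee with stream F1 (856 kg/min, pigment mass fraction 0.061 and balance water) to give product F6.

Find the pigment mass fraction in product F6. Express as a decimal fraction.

Vapour removed = 0.595×0.892×999 = 530.21 kg/min; concentrate = 468.79 kg/min.
pigment reaching the mixer = 107.89 (from concentrate) + 856×0.061 = 160.11 kg/min.
Product flow = 468.79 + 856 = 1324.8 kg/min; pigment fraction = 0.121.

0.121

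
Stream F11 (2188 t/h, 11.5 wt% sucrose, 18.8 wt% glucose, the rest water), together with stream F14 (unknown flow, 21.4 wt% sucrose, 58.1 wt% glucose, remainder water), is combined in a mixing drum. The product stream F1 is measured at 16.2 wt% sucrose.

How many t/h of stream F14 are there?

Let F14 be the unknown flow. Total out = 2188 + F14.
sucrose balance: 251.62 + 0.214·F14 = 0.162·(2188 + F14)
(0.214 − 0.162)·F14 = 0.162×2188 − 251.62 = 102.84
F14 = 102.84 / 0.052 = 1977.6 t/h

1978 t/h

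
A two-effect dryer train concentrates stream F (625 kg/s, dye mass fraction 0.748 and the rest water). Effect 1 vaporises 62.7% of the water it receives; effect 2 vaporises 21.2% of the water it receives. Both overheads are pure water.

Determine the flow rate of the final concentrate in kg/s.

513.8 kg/s

water in feed = 625×0.252 = 157.5 kg/s.
After stage 1: water left = (1−0.627)×157.5 = 58.748; stream total = 526.25 kg/s.
After stage 2: water left = (1−0.212)×58.748 = 46.293; final concentrate = 513.79 kg/s.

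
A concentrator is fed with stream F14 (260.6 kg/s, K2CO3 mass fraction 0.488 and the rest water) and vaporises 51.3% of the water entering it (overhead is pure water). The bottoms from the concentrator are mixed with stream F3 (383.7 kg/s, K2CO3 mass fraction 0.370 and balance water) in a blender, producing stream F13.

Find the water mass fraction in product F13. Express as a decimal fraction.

Vapour removed = 0.513×0.512×260.6 = 68.448 kg/s; concentrate = 192.15 kg/s.
water reaching the mixer = 64.979 (from concentrate) + 383.7×0.630 = 306.71 kg/s.
Product flow = 192.15 + 383.7 = 575.85 kg/s; water fraction = 0.533.

0.533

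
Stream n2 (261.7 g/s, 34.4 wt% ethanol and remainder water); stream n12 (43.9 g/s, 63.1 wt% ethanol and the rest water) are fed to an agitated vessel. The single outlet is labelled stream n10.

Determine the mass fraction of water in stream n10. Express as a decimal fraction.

Total flow out = 261.7 + 43.9 = 305.6 g/s.
water in = 261.7×0.656 + 43.9×0.369 = 187.87 g/s.
water mass fraction in n10 = 187.87/305.6 = 0.6148.

0.6148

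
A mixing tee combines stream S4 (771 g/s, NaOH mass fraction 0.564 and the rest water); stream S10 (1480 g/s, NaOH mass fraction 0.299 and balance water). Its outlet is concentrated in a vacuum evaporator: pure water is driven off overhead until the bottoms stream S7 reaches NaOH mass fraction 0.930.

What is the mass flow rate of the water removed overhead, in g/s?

NaOH entering = 771×0.564 + 1480×0.299 = 877.36 g/s.
All NaOH reports to S7, so S7 = 877.36/0.930 = 943.4 g/s.
Total feed = 2251 g/s; overhead = 2251 − 943.4 = 1307.6 g/s.

1308 g/s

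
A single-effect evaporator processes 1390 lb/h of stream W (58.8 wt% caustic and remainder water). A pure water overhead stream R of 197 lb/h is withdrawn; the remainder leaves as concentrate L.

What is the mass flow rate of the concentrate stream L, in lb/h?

Concentrate = 1390 − 197 = 1193 lb/h.

1193 lb/h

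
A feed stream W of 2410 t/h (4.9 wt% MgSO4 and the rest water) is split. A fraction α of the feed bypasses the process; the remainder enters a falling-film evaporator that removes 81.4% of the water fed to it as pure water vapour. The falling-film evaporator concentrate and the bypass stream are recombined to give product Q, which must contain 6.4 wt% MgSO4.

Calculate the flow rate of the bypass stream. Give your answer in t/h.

1680 t/h

All 2410×0.049 = 118.09 t/h of MgSO4 reaches Q, so Q = 118.09/0.064 = 1845.2 t/h and vapour = 564.84 t/h.
The evaporator receives (1−α)·2410 of feed at 0.951 water and removes 0.814 of that water:
0.814×0.951×(1−α)×2410 = 564.84
(1−α) = 564.84/1865.6 = 0.3028;  α = 0.6972.
Bypass flow = 0.6972×2410 = 1680.3 t/h.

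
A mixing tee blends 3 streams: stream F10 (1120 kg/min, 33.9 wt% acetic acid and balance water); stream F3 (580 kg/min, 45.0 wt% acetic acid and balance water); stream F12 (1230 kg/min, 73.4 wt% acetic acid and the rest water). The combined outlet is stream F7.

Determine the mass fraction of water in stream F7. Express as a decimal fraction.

0.473

Total flow out = 1120 + 580 + 1230 = 2930 kg/min.
water in = 1120×0.661 + 580×0.550 + 1230×0.266 = 1386.5 kg/min.
water mass fraction in F7 = 1386.5/2930 = 0.473.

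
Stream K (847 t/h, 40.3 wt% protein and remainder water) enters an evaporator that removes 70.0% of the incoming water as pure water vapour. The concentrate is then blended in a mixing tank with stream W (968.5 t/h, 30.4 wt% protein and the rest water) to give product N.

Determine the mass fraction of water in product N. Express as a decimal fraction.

Vapour removed = 0.700×0.597×847 = 353.96 t/h; concentrate = 493.04 t/h.
water reaching the mixer = 151.7 (from concentrate) + 968.5×0.696 = 825.77 t/h.
Product flow = 493.04 + 968.5 = 1461.5 t/h; water fraction = 0.5650.

0.5650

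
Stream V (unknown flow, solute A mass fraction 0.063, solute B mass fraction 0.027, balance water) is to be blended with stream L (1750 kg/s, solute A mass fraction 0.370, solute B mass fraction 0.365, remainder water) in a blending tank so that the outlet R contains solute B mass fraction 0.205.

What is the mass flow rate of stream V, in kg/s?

1573 kg/s

Let V be the unknown flow. Total out = 1750 + V.
solute B balance: 638.75 + 0.027·V = 0.205·(1750 + V)
(0.027 − 0.205)·V = 0.205×1750 − 638.75 = -280
V = -280 / -0.178 = 1573 kg/s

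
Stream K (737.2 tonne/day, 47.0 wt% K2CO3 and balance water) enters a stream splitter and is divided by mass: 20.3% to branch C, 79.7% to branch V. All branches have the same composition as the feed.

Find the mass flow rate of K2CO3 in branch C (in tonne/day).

Branch C total = 0.203×737.2 = 149.65 tonne/day.
K2CO3 in C = 0.470×149.65 = 70.336 tonne/day.

70.34 tonne/day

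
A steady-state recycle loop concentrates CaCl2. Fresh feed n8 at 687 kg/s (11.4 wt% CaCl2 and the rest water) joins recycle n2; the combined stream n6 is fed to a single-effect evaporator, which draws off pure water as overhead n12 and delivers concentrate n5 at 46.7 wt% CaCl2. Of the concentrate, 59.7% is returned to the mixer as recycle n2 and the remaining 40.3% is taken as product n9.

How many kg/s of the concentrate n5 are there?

416.1 kg/s

Overall CaCl2 balance (none leaves overhead): CaCl2 in fresh feed = CaCl2 in product, i.e. 687×0.114 = (1−0.597)·n5·0.467.
n5 = 78.318/(0.467×0.403) = 416.14 kg/s.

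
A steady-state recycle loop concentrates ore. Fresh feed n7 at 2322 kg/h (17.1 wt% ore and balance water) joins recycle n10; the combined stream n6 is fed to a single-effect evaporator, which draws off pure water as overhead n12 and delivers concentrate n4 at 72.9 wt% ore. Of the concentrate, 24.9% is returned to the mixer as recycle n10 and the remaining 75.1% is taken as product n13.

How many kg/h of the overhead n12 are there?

Overall ore balance (none leaves overhead): ore in fresh feed = ore in product, i.e. 2322×0.171 = (1−0.249)·n4·0.729.
n4 = 397.06/(0.729×0.751) = 725.26 kg/h.
Recycle n10 = 0.249×725.26 = 180.59 kg/h.
Combined feed n6 = 2322 + 180.59 = 2502.6 kg/h.
Overhead n12 = n6 − n4 = 2502.6 − 725.26 = 1777.3 kg/h.

1777 kg/h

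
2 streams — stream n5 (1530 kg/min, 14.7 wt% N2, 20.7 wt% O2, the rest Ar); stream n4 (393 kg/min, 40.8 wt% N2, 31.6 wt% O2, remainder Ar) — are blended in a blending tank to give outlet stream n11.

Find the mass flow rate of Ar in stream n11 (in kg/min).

1097 kg/min

Ar out = Ar in = 1530×0.646 + 393×0.276 = 1096.8 kg/min.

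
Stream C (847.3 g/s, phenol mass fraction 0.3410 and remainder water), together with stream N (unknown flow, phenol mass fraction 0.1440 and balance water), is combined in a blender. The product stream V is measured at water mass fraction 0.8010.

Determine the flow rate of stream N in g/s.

Let N be the unknown flow. Total out = 847.3 + N.
water balance: 558.37 + 0.856·N = 0.801·(847.3 + N)
(0.856 − 0.801)·N = 0.801×847.3 − 558.37 = 120.32
N = 120.32 / 0.055 = 2187.6 g/s

2188 g/s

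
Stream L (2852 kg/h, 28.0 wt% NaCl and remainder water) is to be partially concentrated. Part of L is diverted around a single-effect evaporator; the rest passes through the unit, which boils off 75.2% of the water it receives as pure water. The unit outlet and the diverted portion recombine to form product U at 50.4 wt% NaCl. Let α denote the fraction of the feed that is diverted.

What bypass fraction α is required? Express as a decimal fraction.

All 2852×0.280 = 798.56 kg/h of NaCl reaches U, so U = 798.56/0.504 = 1584.4 kg/h and vapour = 1267.6 kg/h.
The evaporator receives (1−α)·2852 of feed at 0.720 water and removes 0.752 of that water:
0.752×0.720×(1−α)×2852 = 1267.6
(1−α) = 1267.6/1544.2 = 0.8209;  α = 0.1791.

0.179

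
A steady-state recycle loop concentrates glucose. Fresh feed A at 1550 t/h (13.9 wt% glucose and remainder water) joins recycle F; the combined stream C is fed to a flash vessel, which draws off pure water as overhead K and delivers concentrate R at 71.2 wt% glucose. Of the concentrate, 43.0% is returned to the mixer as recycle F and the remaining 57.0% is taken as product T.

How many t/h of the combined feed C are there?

Overall glucose balance (none leaves overhead): glucose in fresh feed = glucose in product, i.e. 1550×0.139 = (1−0.430)·R·0.712.
R = 215.45/(0.712×0.570) = 530.87 t/h.
Recycle F = 0.430×530.87 = 228.28 t/h.
Combined feed C = 1550 + 228.28 = 1778.3 t/h.

1778 t/h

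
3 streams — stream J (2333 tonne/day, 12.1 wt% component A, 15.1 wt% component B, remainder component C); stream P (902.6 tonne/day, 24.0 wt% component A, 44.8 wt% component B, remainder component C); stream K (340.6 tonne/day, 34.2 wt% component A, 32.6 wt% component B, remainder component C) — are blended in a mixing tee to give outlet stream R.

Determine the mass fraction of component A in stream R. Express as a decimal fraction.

Total flow out = 2333 + 902.6 + 340.6 = 3576.2 tonne/day.
component A in = 2333×0.121 + 902.6×0.240 + 340.6×0.342 = 615.4 tonne/day.
component A mass fraction in R = 615.4/3576.2 = 0.172.

0.172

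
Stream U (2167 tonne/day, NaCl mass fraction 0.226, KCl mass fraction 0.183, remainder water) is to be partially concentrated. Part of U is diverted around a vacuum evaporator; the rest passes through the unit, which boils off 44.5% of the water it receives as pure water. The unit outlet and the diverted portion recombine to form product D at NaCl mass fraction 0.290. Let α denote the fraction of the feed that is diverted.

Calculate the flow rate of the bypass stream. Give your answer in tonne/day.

All 2167×0.226 = 489.74 tonne/day of NaCl reaches D, so D = 489.74/0.290 = 1688.8 tonne/day and vapour = 478.23 tonne/day.
The evaporator receives (1−α)·2167 of feed at 0.591 water and removes 0.445 of that water:
0.445×0.591×(1−α)×2167 = 478.23
(1−α) = 478.23/569.91 = 0.8391;  α = 0.1609.
Bypass flow = 0.1609×2167 = 348.58 tonne/day.

348.6 tonne/day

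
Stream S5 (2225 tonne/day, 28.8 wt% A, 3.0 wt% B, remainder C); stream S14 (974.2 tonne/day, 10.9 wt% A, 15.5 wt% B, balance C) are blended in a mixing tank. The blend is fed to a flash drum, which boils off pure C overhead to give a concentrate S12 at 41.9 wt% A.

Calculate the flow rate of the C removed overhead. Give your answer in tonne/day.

1416 tonne/day

A entering = 2225×0.288 + 974.2×0.109 = 746.99 tonne/day.
All A reports to S12, so S12 = 746.99/0.419 = 1782.8 tonne/day.
Total feed = 3199.2 tonne/day; overhead = 3199.2 − 1782.8 = 1416.4 tonne/day.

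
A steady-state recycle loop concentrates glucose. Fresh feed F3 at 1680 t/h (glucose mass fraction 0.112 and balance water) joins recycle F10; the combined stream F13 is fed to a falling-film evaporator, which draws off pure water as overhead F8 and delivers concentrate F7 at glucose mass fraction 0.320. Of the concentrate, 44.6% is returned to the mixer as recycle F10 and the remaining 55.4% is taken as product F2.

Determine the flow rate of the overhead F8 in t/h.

Overall glucose balance (none leaves overhead): glucose in fresh feed = glucose in product, i.e. 1680×0.112 = (1−0.446)·F7·0.320.
F7 = 188.16/(0.320×0.554) = 1061.4 t/h.
Recycle F10 = 0.446×1061.4 = 473.37 t/h.
Combined feed F13 = 1680 + 473.37 = 2153.4 t/h.
Overhead F8 = F13 − F7 = 2153.4 − 1061.4 = 1092 t/h.

1092 t/h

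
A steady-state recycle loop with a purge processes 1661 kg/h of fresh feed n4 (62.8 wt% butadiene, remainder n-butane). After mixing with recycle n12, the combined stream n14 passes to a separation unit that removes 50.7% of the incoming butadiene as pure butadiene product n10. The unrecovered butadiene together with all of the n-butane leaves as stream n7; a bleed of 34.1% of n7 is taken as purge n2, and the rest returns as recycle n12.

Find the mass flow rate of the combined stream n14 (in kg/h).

n-butane enters only via n4 and leaves only via the purge: 1661×0.372 = 0.341×(n-butane in n7), and the separation unit passes all n-butane, so n-butane in n14 = n-butane in n7 = 1812 kg/h.
butadiene in n14: m_A = 1661×0.628 + (1−0.341)·(1−0.507)·m_A, so m_A = 1043.1/0.6751 = 1545.1 kg/h.
n14 = 1545.1 + 1812 = 3357.1 kg/h.

3357 kg/h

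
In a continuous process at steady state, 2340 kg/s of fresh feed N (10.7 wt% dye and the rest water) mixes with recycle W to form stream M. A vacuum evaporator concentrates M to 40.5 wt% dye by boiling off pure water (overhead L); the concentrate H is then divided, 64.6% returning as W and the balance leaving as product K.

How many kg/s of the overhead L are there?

1722 kg/s

Overall dye balance (none leaves overhead): dye in fresh feed = dye in product, i.e. 2340×0.107 = (1−0.646)·H·0.405.
H = 250.38/(0.405×0.354) = 1746.4 kg/s.
Recycle W = 0.646×1746.4 = 1128.2 kg/s.
Combined feed M = 2340 + 1128.2 = 3468.2 kg/s.
Overhead L = M − H = 3468.2 − 1746.4 = 1721.8 kg/s.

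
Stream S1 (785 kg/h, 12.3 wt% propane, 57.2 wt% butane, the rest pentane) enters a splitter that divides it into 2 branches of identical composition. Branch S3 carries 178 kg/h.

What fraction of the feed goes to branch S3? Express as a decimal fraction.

Fraction to S3 = 178/785 = 0.2268.

0.227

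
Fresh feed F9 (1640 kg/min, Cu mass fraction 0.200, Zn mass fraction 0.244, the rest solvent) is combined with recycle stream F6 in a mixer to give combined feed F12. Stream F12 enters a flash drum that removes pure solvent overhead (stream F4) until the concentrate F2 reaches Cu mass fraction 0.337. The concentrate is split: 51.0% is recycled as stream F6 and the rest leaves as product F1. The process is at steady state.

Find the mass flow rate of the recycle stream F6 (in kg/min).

1013 kg/min

Overall Cu balance (none leaves overhead): Cu in fresh feed = Cu in product, i.e. 1640×0.200 = (1−0.510)·F2·0.337.
F2 = 328/(0.337×0.490) = 1986.3 kg/min.
Recycle F6 = 0.510×1986.3 = 1013 kg/min.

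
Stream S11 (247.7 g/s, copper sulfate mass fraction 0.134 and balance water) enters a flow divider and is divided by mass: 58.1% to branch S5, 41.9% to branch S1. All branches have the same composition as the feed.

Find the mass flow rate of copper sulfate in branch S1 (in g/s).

Branch S1 total = 0.419×247.7 = 103.79 g/s.
copper sulfate in S1 = 0.134×103.79 = 13.907 g/s.

13.91 g/s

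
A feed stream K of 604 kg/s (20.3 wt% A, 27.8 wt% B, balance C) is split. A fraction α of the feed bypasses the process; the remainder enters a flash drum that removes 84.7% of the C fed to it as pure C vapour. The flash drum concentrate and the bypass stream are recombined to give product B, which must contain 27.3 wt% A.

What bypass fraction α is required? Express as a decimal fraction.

0.417

All 604×0.203 = 122.61 kg/s of A reaches B, so B = 122.61/0.273 = 449.13 kg/s and vapour = 154.87 kg/s.
The evaporator receives (1−α)·604 of feed at 0.519 C and removes 0.847 of that C:
0.847×0.519×(1−α)×604 = 154.87
(1−α) = 154.87/265.51 = 0.5833;  α = 0.4167.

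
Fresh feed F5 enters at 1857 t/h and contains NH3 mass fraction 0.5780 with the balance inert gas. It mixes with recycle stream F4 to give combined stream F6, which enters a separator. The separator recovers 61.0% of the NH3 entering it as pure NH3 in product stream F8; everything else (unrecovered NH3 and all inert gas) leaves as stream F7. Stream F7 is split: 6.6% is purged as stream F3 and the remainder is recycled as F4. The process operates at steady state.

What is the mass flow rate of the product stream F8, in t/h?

1030 t/h

NH3 in F6: m_A = 1857×0.578 + (1−0.066)·(1−0.610)·m_A, so m_A = 1073.3/0.6357 = 1688.3 t/h.
Product F8 = 0.610×1688.3 = 1029.9 t/h.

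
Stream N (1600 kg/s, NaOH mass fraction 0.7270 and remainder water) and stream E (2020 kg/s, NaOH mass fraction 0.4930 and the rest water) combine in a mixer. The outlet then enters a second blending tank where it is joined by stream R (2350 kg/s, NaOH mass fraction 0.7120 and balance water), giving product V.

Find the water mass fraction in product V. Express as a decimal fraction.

0.3581

Overall, product flow = 5970 kg/s.
water in = 1600×0.273 + 2020×0.507 + 2350×0.288 = 2137.7 kg/s.
water fraction in V = 0.3581.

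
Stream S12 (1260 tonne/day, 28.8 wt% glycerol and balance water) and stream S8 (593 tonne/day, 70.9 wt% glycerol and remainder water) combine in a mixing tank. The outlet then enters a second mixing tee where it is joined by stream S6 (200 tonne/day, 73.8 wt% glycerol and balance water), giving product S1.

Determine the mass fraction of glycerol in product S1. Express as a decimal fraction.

Overall, product flow = 2053 tonne/day.
glycerol in = 1260×0.288 + 593×0.709 + 200×0.738 = 930.92 tonne/day.
glycerol fraction in S1 = 0.4534.

0.4534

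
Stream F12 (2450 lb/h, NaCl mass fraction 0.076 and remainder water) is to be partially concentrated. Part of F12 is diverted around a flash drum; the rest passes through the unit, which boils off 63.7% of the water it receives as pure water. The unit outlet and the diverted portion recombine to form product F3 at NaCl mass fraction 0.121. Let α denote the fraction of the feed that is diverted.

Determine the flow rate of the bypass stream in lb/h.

All 2450×0.076 = 186.2 lb/h of NaCl reaches F3, so F3 = 186.2/0.121 = 1538.8 lb/h and vapour = 911.16 lb/h.
The evaporator receives (1−α)·2450 of feed at 0.924 water and removes 0.637 of that water:
0.637×0.924×(1−α)×2450 = 911.16
(1−α) = 911.16/1442 = 0.6319;  α = 0.3681.
Bypass flow = 0.3681×2450 = 901.96 lb/h.

902 lb/h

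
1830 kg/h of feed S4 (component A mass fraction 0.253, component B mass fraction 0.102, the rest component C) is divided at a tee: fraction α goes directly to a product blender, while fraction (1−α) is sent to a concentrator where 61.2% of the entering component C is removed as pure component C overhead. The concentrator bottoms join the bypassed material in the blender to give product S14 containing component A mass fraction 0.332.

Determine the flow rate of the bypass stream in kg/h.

726.9 kg/h

All 1830×0.253 = 462.99 kg/h of component A reaches S14, so S14 = 462.99/0.332 = 1394.5 kg/h and vapour = 435.45 kg/h.
The evaporator receives (1−α)·1830 of feed at 0.645 component C and removes 0.612 of that component C:
0.612×0.645×(1−α)×1830 = 435.45
(1−α) = 435.45/722.37 = 0.6028;  α = 0.3972.
Bypass flow = 0.3972×1830 = 726.86 kg/h.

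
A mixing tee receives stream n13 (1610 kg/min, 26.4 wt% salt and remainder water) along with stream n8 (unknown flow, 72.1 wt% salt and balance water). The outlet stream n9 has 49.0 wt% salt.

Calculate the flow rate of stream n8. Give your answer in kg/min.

1575 kg/min

Let n8 be the unknown flow. Total out = 1610 + n8.
salt balance: 425.04 + 0.721·n8 = 0.490·(1610 + n8)
(0.721 − 0.490)·n8 = 0.490×1610 − 425.04 = 363.86
n8 = 363.86 / 0.231 = 1575.2 kg/min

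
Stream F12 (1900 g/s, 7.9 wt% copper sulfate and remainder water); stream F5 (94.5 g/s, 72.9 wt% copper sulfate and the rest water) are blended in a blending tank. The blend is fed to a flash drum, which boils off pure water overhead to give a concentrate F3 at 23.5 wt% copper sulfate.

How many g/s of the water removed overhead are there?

1063 g/s

copper sulfate entering = 1900×0.079 + 94.5×0.729 = 218.99 g/s.
All copper sulfate reports to F3, so F3 = 218.99/0.235 = 931.87 g/s.
Total feed = 1994.5 g/s; overhead = 1994.5 − 931.87 = 1062.6 g/s.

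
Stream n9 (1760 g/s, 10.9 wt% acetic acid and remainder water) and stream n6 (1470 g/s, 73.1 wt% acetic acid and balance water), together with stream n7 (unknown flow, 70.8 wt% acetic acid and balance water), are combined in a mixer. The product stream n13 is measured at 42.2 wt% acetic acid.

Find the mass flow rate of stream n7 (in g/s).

337.9 g/s

Let n7 be the unknown flow. Total out = 3230 + n7.
acetic acid balance: 1266.4 + 0.708·n7 = 0.422·(3230 + n7)
(0.708 − 0.422)·n7 = 0.422×3230 − 1266.4 = 96.65
n7 = 96.65 / 0.286 = 337.94 g/s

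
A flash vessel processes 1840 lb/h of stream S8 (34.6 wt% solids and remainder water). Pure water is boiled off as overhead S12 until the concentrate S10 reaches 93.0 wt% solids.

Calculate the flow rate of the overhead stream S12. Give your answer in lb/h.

solids is conserved: 1840×0.346 = 636.64 lb/h all reports to the concentrate.
Concentrate = 636.64/(target fraction) = 684.56 lb/h.
Overhead = 1840 − 684.56 = 1155.4 lb/h.

1155 lb/h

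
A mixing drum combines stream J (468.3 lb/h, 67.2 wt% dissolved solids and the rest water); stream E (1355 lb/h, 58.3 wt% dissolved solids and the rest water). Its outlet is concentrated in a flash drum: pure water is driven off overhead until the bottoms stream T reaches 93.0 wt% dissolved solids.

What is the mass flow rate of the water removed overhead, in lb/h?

635.5 lb/h

dissolved solids entering = 468.3×0.672 + 1355×0.583 = 1104.7 lb/h.
All dissolved solids reports to T, so T = 1104.7/0.930 = 1187.8 lb/h.
Total feed = 1823.3 lb/h; overhead = 1823.3 − 1187.8 = 635.49 lb/h.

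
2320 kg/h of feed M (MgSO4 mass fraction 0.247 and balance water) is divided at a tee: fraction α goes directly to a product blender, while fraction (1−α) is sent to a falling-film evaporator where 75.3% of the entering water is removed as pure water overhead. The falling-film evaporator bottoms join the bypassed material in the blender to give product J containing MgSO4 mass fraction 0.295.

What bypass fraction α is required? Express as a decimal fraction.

All 2320×0.247 = 573.04 kg/h of MgSO4 reaches J, so J = 573.04/0.295 = 1942.5 kg/h and vapour = 377.49 kg/h.
The evaporator receives (1−α)·2320 of feed at 0.753 water and removes 0.753 of that water:
0.753×0.753×(1−α)×2320 = 377.49
(1−α) = 377.49/1315.5 = 0.2870;  α = 0.7130.

0.713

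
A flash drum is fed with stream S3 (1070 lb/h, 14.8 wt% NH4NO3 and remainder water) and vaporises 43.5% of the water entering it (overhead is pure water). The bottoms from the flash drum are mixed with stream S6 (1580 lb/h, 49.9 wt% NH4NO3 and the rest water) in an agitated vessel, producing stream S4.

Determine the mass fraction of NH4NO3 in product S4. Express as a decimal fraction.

Vapour removed = 0.435×0.852×1070 = 396.56 lb/h; concentrate = 673.44 lb/h.
NH4NO3 reaching the mixer = 158.36 (from concentrate) + 1580×0.499 = 946.78 lb/h.
Product flow = 673.44 + 1580 = 2253.4 lb/h; NH4NO3 fraction = 0.4201.

0.4201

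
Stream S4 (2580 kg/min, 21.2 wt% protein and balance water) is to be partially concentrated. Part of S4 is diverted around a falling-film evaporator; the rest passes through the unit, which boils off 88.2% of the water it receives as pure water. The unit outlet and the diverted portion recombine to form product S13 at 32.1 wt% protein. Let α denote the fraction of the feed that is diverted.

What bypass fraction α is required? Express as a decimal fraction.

0.511

All 2580×0.212 = 546.96 kg/min of protein reaches S13, so S13 = 546.96/0.321 = 1703.9 kg/min and vapour = 876.07 kg/min.
The evaporator receives (1−α)·2580 of feed at 0.788 water and removes 0.882 of that water:
0.882×0.788×(1−α)×2580 = 876.07
(1−α) = 876.07/1793.1 = 0.4886;  α = 0.5114.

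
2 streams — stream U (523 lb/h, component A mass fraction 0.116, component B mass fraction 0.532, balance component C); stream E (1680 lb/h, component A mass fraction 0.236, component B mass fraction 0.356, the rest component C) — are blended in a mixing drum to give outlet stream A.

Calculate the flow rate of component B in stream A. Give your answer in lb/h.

component B out = component B in = 523×0.532 + 1680×0.356 = 876.32 lb/h.

876.3 lb/h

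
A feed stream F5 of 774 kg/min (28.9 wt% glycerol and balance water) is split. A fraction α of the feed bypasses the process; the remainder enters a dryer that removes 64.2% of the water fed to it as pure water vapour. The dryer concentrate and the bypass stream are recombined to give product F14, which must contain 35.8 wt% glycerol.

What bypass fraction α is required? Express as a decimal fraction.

All 774×0.289 = 223.69 kg/min of glycerol reaches F14, so F14 = 223.69/0.358 = 624.82 kg/min and vapour = 149.18 kg/min.
The evaporator receives (1−α)·774 of feed at 0.711 water and removes 0.642 of that water:
0.642×0.711×(1−α)×774 = 149.18
(1−α) = 149.18/353.3 = 0.4222;  α = 0.5778.

0.578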